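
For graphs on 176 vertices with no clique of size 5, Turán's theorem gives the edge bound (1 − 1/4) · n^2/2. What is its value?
Turán density bound = (3/4) · 176^2/2 = 11616

Turán's theorem: ex(n, K_{r+1}) is achieved by the complete r-partite Turán graph T(n, r) with parts as balanced as possible, and is at most (1 − 1/r) · n^2/2. For r = 4, n = 176: the density bound is (3/4) · 30976/2 = 11616. Since 4 ∣ 176, the Turán graph T(176, 4) has parts of equal size 44, and its edge count e(T(176, 4)) = 11616 attains the density bound exactly.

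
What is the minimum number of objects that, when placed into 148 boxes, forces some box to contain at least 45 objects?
n = (45 − 1)·148 + 1 = 6513

By the generalised pigeonhole principle, to guarantee some box contains ≥ r objects we need more than (r − 1) · k objects total. Threshold: n = (r − 1) · k + 1. With r = 45 and k = 148: n = 44 · 148 + 1 = 6512 + 1 = 6513. For n = 6512 = 44 · 148, we can put exactly 44 objects in every box, avoiding 45 in any single one — so 6513 is tight.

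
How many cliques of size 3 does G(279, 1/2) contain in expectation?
E[# K_3] = C(279, 3) · (1/2)^C(3, 2) = 3580779 / 2^3 = 447597.375

For each 3-subset S of vertices (there are C(279, 3) = 3580779 such S), let X_S = 1 if S induces a K_3 (all C(3, 2) = 3 edges present). Then P(X_S = 1) = (1/2)^3 = 1/8. By linearity of expectation, E[# K_3] = C(279, 3) · (1/2)^3 = 3580779 / 8 = 447597.375.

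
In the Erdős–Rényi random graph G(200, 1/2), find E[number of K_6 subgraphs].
E[# K_6] = C(200, 6) · (1/2)^C(6, 2) = 82408626300 / 2^15 = 20602156575/8192 ≈ 2514911.691284

For each 6-subset S of vertices (there are C(200, 6) = 82408626300 such S), let X_S = 1 if S induces a K_6 (all C(6, 2) = 15 edges present). Then P(X_S = 1) = (1/2)^15 = 1/32768. By linearity of expectation, E[# K_6] = C(200, 6) · (1/2)^15 = 82408626300 / 32768 = 20602156575/8192 ≈ 2514911.691284.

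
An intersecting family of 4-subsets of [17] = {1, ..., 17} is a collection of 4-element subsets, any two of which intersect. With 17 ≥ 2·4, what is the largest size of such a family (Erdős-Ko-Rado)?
max |F| = C(16, 3) = 560

The Erdős-Ko-Rado theorem states: for n ≥ 2k, an intersecting family of k-subsets of an n-element set has size at most C(n − 1, k − 1), with equality for 'star' families {A ⊆ [n] : |A| = k, i ∈ A} (fix an element i). For n = 17, k = 4: C(16, 3) = 560.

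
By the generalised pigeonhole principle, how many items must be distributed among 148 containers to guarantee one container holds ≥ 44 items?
n = (44 − 1)·148 + 1 = 6365

By the generalised pigeonhole principle, to guarantee some box contains ≥ r objects we need more than (r − 1) · k objects total. Threshold: n = (r − 1) · k + 1. With r = 44 and k = 148: n = 43 · 148 + 1 = 6364 + 1 = 6365. For n = 6364 = 43 · 148, we can put exactly 43 objects in every box, avoiding 44 in any single one — so 6365 is tight.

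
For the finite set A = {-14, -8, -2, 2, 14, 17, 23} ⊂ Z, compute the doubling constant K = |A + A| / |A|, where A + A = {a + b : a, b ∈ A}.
K = |A + A| / |A| = 24/7

Enumerate A + A = {a + b : a, b ∈ A}. With |A| = 7, there are |A|^2 = 49 ordered sum pairs; collecting distinct values, A + A = {-28, -22, -16, -12, -10, -6, -4, 0, 3, 4, 6, 9, 12, 15, 16, 19, 21, 25, 28, 31, 34, 37, 40, 46}, so |A + A| = 24. Thus K = 24/7. For comparison, the minimum possible |A + A| over all 7-element sets is 2·7 − 1 = 13 (so min K = 13/7), attained only by arithmetic progressions.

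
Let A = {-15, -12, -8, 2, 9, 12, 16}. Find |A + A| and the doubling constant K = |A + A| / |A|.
K = |A + A| / |A| = 22/7

Enumerate A + A = {a + b : a, b ∈ A}. With |A| = 7, there are |A|^2 = 49 ordered sum pairs; collecting distinct values, A + A = {-30, -27, -24, -23, -20, -16, -13, -10, -6, -3, 0, 1, 4, 8, 11, 14, 18, 21, 24, 25, 28, 32}, so |A + A| = 22. Thus K = 22/7. For comparison, the minimum possible |A + A| over all 7-element sets is 2·7 − 1 = 13 (so min K = 13/7), attained only by arithmetic progressions.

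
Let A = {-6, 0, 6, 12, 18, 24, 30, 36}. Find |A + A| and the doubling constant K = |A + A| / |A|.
K = |A + A| / |A| = 15/8

Enumerate A + A = {a + b : a, b ∈ A}. With |A| = 8, there are |A|^2 = 64 ordered sum pairs; collecting distinct values, A + A = {-12, -6, 0, 6, 12, 18, 24, 30, 36, 42, 48, 54, 60, 66, 72}, so |A + A| = 15. Thus K = 15/8. Here |A + A| = 2|A| − 1 = 15, the minimum possible — so K = 15/8 is minimal, which holds iff A is an arithmetic progression.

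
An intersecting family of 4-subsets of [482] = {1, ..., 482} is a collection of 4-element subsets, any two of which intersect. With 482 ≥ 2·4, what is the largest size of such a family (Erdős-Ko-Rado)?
max |F| = C(481, 3) = 18431920

Erdős-Ko-Rado (1961): when n ≥ 2k, max |F| = C(n−1, k−1). The bound is attained by the star {A : i ∈ A} for any fixed i ∈ [n]. Here C(482−1, 4−1) = C(481, 3) = 18431920.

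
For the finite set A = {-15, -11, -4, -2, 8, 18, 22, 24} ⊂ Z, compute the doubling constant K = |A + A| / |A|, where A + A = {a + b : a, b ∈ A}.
K = |A + A| / |A| = 33/8

Enumerate A + A = {a + b : a, b ∈ A}. With |A| = 8, there are |A|^2 = 64 ordered sum pairs; collecting distinct values, A + A = {-30, -26, -22, -19, -17, -15, -13, -8, -7, -6, -4, -3, 3, 4, 6, 7, 9, 11, 13, 14, 16, 18, 20, 22, 26, 30, 32, 36, 40, 42, 44, 46, 48}, so |A + A| = 33. Thus K = 33/8. For comparison, the minimum possible |A + A| over all 8-element sets is 2·8 − 1 = 15 (so min K = 15/8), attained only by arithmetic progressions.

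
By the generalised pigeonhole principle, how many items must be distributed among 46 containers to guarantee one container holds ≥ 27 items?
n = (27 − 1)·46 + 1 = 1197

By the generalised pigeonhole principle, to guarantee some box contains ≥ r objects we need more than (r − 1) · k objects total. Threshold: n = (r − 1) · k + 1. With r = 27 and k = 46: n = 26 · 46 + 1 = 1196 + 1 = 1197. For n = 1196 = 26 · 46, we can put exactly 26 objects in every box, avoiding 27 in any single one — so 1197 is tight.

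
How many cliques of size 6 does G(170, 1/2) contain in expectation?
E[# K_6] = C(170, 6) · (1/2)^C(6, 2) = 30663442810 / 2^15 = 15331721405/16384 ≈ 935774.011536

For each 6-subset S of vertices (there are C(170, 6) = 30663442810 such S), let X_S = 1 if S induces a K_6 (all C(6, 2) = 15 edges present). Then P(X_S = 1) = (1/2)^15 = 1/32768. By linearity of expectation, E[# K_6] = C(170, 6) · (1/2)^15 = 30663442810 / 32768 = 15331721405/16384 ≈ 935774.011536.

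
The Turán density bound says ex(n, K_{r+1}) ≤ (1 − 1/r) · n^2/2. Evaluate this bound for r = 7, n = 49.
Turán density bound = (6/7) · 49^2/2 = 1029

Turán's theorem: ex(n, K_{r+1}) is achieved by the complete r-partite Turán graph T(n, r) with parts as balanced as possible, and is at most (1 − 1/r) · n^2/2. For r = 7, n = 49: the density bound is (6/7) · 2401/2 = 1029. Since 7 ∣ 49, the Turán graph T(49, 7) has parts of equal size 7, and its edge count e(T(49, 7)) = 1029 attains the density bound exactly.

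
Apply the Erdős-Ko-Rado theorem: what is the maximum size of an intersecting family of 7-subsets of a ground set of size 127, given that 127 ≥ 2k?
max |F| = C(126, 6) = 4925156775

The Erdős-Ko-Rado theorem states: for n ≥ 2k, an intersecting family of k-subsets of an n-element set has size at most C(n − 1, k − 1), with equality for 'star' families {A ⊆ [n] : |A| = k, i ∈ A} (fix an element i). For n = 127, k = 7: C(126, 6) = 4925156775.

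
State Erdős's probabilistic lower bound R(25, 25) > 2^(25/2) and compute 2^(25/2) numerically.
2^(25/2) = 5792.6188; so R(25, 25) > 5792.6188

Colour each edge of K_n uniformly at random with red/blue. The expected number of monochromatic K_25 is C(n, 25) · 2 · 2^(−C(25,2)). If C(n, 25) · 2^(1 − C(25,2)) < 1, then with positive probability no monochromatic K_25 exists, so R(25, 25) > n. The standard estimate C(n, 25) ≤ n^25/25! shows this inequality holds whenever n ≤ 2^(25/2) (since 25! · 2^(C(25,2) − 1) > 2^(25^2/2) ≥ n^25). Hence R(25, 25) > 2^(25/2) = 5792.6188.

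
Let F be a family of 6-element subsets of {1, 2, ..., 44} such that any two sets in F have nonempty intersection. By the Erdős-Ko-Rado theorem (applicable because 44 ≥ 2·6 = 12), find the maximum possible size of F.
max |F| = C(43, 5) = 962598

The Erdős-Ko-Rado theorem states: for n ≥ 2k, an intersecting family of k-subsets of an n-element set has size at most C(n − 1, k − 1), with equality for 'star' families {A ⊆ [n] : |A| = k, i ∈ A} (fix an element i). For n = 44, k = 6: C(43, 5) = 962598.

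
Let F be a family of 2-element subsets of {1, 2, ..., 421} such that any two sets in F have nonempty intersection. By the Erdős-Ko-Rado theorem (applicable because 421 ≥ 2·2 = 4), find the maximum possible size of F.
max |F| = C(420, 1) = 420

Erdős-Ko-Rado (1961): when n ≥ 2k, max |F| = C(n−1, k−1). The bound is attained by the star {A : i ∈ A} for any fixed i ∈ [n]. Here C(421−1, 2−1) = C(420, 1) = 420.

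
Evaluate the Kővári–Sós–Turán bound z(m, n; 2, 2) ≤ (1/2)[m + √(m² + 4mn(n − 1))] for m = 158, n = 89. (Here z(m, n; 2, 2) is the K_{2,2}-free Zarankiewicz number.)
z(158, 89; 2, 2) ≤ (1/2)[158 + √(158² + 4·158·89·88)] = (1/2)[158 + √4974788] = 1194.2116

Kővári–Sós–Turán: let r_1, ..., r_158 be the row sums and z = Σ r_i the total number of 1s. Each pair of columns can share at most one row with both entries 1 (else a 2×2 all-ones block appears), so Σ_i C(r_i, 2) ≤ C(89, 2) = 3916. By convexity Σ_i C(r_i, 2) ≥ 158·C(z/158, 2) = z(z − 158)/(2·158), giving z² − 158z − 158·89·88 ≤ 0 and hence z ≤ (1/2)[158 + √(24964 + 4·1237456)] = (1/2)[158 + √4974788] ≈ (1/2)(158 + 2230.4233) = 1194.2116.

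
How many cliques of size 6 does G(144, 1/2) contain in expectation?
E[# K_6] = C(144, 6) · (1/2)^C(6, 2) = 11143364232 / 2^15 = 1392920529/4096 ≈ 340068.488525

For each 6-subset S of vertices (there are C(144, 6) = 11143364232 such S), let X_S = 1 if S induces a K_6 (all C(6, 2) = 15 edges present). Then P(X_S = 1) = (1/2)^15 = 1/32768. By linearity of expectation, E[# K_6] = C(144, 6) · (1/2)^15 = 11143364232 / 32768 = 1392920529/4096 ≈ 340068.488525.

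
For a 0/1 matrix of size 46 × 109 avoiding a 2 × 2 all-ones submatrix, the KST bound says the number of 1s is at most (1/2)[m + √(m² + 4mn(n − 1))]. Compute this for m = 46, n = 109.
z(46, 109; 2, 2) ≤ (1/2)[46 + √(46² + 4·46·109·108)] = (1/2)[46 + √2168164] = 759.2343

Kővári–Sós–Turán: let r_1, ..., r_46 be the row sums and z = Σ r_i the total number of 1s. Each pair of columns can share at most one row with both entries 1 (else a 2×2 all-ones block appears), so Σ_i C(r_i, 2) ≤ C(109, 2) = 5886. By convexity Σ_i C(r_i, 2) ≥ 46·C(z/46, 2) = z(z − 46)/(2·46), giving z² − 46z − 46·109·108 ≤ 0 and hence z ≤ (1/2)[46 + √(2116 + 4·541512)] = (1/2)[46 + √2168164] ≈ (1/2)(46 + 1472.4687) = 759.2343.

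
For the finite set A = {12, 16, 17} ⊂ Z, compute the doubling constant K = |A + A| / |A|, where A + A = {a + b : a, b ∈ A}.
K = |A + A| / |A| = 6/3 = 2

Enumerate A + A = {a + b : a, b ∈ A}. With |A| = 3, there are |A|^2 = 9 ordered sum pairs; collecting distinct values, A + A = {24, 28, 29, 32, 33, 34}, so |A + A| = 6. Thus K = 6/3 = 2. For comparison, the minimum possible |A + A| over all 3-element sets is 2·3 − 1 = 5 (so min K = 5/3), attained only by arithmetic progressions.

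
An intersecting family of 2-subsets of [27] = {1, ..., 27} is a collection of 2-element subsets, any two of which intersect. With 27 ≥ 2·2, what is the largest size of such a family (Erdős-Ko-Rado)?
max |F| = C(26, 1) = 26

The Erdős-Ko-Rado theorem states: for n ≥ 2k, an intersecting family of k-subsets of an n-element set has size at most C(n − 1, k − 1), with equality for 'star' families {A ⊆ [n] : |A| = k, i ∈ A} (fix an element i). For n = 27, k = 2: C(26, 1) = 26.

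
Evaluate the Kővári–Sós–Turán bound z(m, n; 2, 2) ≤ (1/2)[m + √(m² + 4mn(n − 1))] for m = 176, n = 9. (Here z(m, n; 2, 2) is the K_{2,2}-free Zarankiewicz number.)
z(176, 9; 2, 2) ≤ (1/2)[176 + √(176² + 4·176·9·8)] = (1/2)[176 + √81664] = 230.8846

Kővári–Sós–Turán: let r_1, ..., r_176 be the row sums and z = Σ r_i the total number of 1s. Each pair of columns can share at most one row with both entries 1 (else a 2×2 all-ones block appears), so Σ_i C(r_i, 2) ≤ C(9, 2) = 36. By convexity Σ_i C(r_i, 2) ≥ 176·C(z/176, 2) = z(z − 176)/(2·176), giving z² − 176z − 176·9·8 ≤ 0 and hence z ≤ (1/2)[176 + √(30976 + 4·12672)] = (1/2)[176 + √81664] ≈ (1/2)(176 + 285.7691) = 230.8846.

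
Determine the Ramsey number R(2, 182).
R(2, 182) = 182

R(2, k) = k for all k ≥ 2: in a 2-colouring of K_k, either some edge is red (a red K_2) or all edges are blue (a blue K_k). And K_{181} coloured all-blue has no blue K_182, so R(2, 182) > 181. Hence R(2, 182) = 182.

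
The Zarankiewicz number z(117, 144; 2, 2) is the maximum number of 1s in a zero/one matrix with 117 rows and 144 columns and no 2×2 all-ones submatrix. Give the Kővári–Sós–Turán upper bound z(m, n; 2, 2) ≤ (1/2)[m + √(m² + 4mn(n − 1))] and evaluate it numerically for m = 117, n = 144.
z(117, 144; 2, 2) ≤ (1/2)[117 + √(117² + 4·117·144·143)] = (1/2)[117 + √9650745] = 1611.7824

Kővári–Sós–Turán: let r_1, ..., r_117 be the row sums and z = Σ r_i the total number of 1s. Each pair of columns can share at most one row with both entries 1 (else a 2×2 all-ones block appears), so Σ_i C(r_i, 2) ≤ C(144, 2) = 10296. By convexity Σ_i C(r_i, 2) ≥ 117·C(z/117, 2) = z(z − 117)/(2·117), giving z² − 117z − 117·144·143 ≤ 0 and hence z ≤ (1/2)[117 + √(13689 + 4·2409264)] = (1/2)[117 + √9650745] ≈ (1/2)(117 + 3106.5648) = 1611.7824.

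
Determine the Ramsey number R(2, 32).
R(2, 32) = 32

R(2, k) = k for all k ≥ 2: in a 2-colouring of K_k, either some edge is red (a red K_2) or all edges are blue (a blue K_k). And K_{31} coloured all-blue has no blue K_32, so R(2, 32) > 31. Hence R(2, 32) = 32.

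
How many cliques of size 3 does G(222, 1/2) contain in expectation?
E[# K_3] = C(222, 3) · (1/2)^C(3, 2) = 1798940 / 2^3 = 449735/2 = 224867.5

For each 3-subset S of vertices (there are C(222, 3) = 1798940 such S), let X_S = 1 if S induces a K_3 (all C(3, 2) = 3 edges present). Then P(X_S = 1) = (1/2)^3 = 1/8. By linearity of expectation, E[# K_3] = C(222, 3) · (1/2)^3 = 1798940 / 8 = 449735/2 = 224867.5.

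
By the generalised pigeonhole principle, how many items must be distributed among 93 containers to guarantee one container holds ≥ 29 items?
n = (29 − 1)·93 + 1 = 2605

By the generalised pigeonhole principle, to guarantee some box contains ≥ r objects we need more than (r − 1) · k objects total. Threshold: n = (r − 1) · k + 1. With r = 29 and k = 93: n = 28 · 93 + 1 = 2604 + 1 = 2605. For n = 2604 = 28 · 93, we can put exactly 28 objects in every box, avoiding 29 in any single one — so 2605 is tight.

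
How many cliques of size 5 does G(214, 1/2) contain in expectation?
E[# K_5] = C(214, 5) · (1/2)^C(5, 2) = 3568204542 / 2^10 = 1784102271/512 ≈ 3484574.748047

For each 5-subset S of vertices (there are C(214, 5) = 3568204542 such S), let X_S = 1 if S induces a K_5 (all C(5, 2) = 10 edges present). Then P(X_S = 1) = (1/2)^10 = 1/1024. By linearity of expectation, E[# K_5] = C(214, 5) · (1/2)^10 = 3568204542 / 1024 = 1784102271/512 ≈ 3484574.748047.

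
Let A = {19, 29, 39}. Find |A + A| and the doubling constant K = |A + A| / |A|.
K = |A + A| / |A| = 5/3

Enumerate A + A = {a + b : a, b ∈ A}. With |A| = 3, there are |A|^2 = 9 ordered sum pairs; collecting distinct values, A + A = {38, 48, 58, 68, 78}, so |A + A| = 5. Thus K = 5/3. Here |A + A| = 2|A| − 1 = 5, the minimum possible — so K = 5/3 is minimal, which holds iff A is an arithmetic progression.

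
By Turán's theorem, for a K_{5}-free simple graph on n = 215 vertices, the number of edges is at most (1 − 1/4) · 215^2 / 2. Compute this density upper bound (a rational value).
Turán density bound = (3/4) · 215^2/2 = 138675/8 ≈ 17334.375

Turán's theorem: ex(n, K_{r+1}) is achieved by the complete r-partite Turán graph T(n, r) with parts as balanced as possible, and is at most (1 − 1/r) · n^2/2. For r = 4, n = 215: the density bound is (3/4) · 46225/2 = 138675/8 ≈ 17334.375. The integer-valued extremum is e(T(215, 4)) = 17334, which is strictly less than the density bound 138675/8 since 4 ∤ 215 (the parts of T(215, 4) cannot all be equal).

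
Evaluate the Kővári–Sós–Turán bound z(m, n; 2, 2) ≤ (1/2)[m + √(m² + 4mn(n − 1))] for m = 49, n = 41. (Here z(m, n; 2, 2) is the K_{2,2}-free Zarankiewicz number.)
z(49, 41; 2, 2) ≤ (1/2)[49 + √(49² + 4·49·41·40)] = (1/2)[49 + √323841] = 309.0351

Kővári–Sós–Turán: let r_1, ..., r_49 be the row sums and z = Σ r_i the total number of 1s. Each pair of columns can share at most one row with both entries 1 (else a 2×2 all-ones block appears), so Σ_i C(r_i, 2) ≤ C(41, 2) = 820. By convexity Σ_i C(r_i, 2) ≥ 49·C(z/49, 2) = z(z − 49)/(2·49), giving z² − 49z − 49·41·40 ≤ 0 and hence z ≤ (1/2)[49 + √(2401 + 4·80360)] = (1/2)[49 + √323841] ≈ (1/2)(49 + 569.0703) = 309.0351.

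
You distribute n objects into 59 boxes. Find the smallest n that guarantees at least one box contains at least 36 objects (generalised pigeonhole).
n = (36 − 1)·59 + 1 = 2066

By the generalised pigeonhole principle, to guarantee some box contains ≥ r objects we need more than (r − 1) · k objects total. Threshold: n = (r − 1) · k + 1. With r = 36 and k = 59: n = 35 · 59 + 1 = 2065 + 1 = 2066. For n = 2065 = 35 · 59, we can put exactly 35 objects in every box, avoiding 36 in any single one — so 2066 is tight.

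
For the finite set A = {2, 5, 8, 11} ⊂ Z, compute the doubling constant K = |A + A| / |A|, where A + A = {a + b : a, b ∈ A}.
K = |A + A| / |A| = 7/4

Enumerate A + A = {a + b : a, b ∈ A}. With |A| = 4, there are |A|^2 = 16 ordered sum pairs; collecting distinct values, A + A = {4, 7, 10, 13, 16, 19, 22}, so |A + A| = 7. Thus K = 7/4. Here |A + A| = 2|A| − 1 = 7, the minimum possible — so K = 7/4 is minimal, which holds iff A is an arithmetic progression.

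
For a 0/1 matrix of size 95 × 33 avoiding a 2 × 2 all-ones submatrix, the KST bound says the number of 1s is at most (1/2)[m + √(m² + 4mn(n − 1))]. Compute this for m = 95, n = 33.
z(95, 33; 2, 2) ≤ (1/2)[95 + √(95² + 4·95·33·32)] = (1/2)[95 + √410305] = 367.7753

Kővári–Sós–Turán: let r_1, ..., r_95 be the row sums and z = Σ r_i the total number of 1s. Each pair of columns can share at most one row with both entries 1 (else a 2×2 all-ones block appears), so Σ_i C(r_i, 2) ≤ C(33, 2) = 528. By convexity Σ_i C(r_i, 2) ≥ 95·C(z/95, 2) = z(z − 95)/(2·95), giving z² − 95z − 95·33·32 ≤ 0 and hence z ≤ (1/2)[95 + √(9025 + 4·100320)] = (1/2)[95 + √410305] ≈ (1/2)(95 + 640.5505) = 367.7753.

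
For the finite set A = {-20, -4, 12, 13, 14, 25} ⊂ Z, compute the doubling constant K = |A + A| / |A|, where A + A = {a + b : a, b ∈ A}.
K = |A + A| / |A| = 19/6

Enumerate A + A = {a + b : a, b ∈ A}. With |A| = 6, there are |A|^2 = 36 ordered sum pairs; collecting distinct values, A + A = {-40, -24, -8, -7, -6, 5, 8, 9, 10, 21, 24, 25, 26, 27, 28, 37, 38, 39, 50}, so |A + A| = 19. Thus K = 19/6. For comparison, the minimum possible |A + A| over all 6-element sets is 2·6 − 1 = 11 (so min K = 11/6), attained only by arithmetic progressions.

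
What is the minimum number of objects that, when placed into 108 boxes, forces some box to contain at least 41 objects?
n = (41 − 1)·108 + 1 = 4321

By the generalised pigeonhole principle, to guarantee some box contains ≥ r objects we need more than (r − 1) · k objects total. Threshold: n = (r − 1) · k + 1. With r = 41 and k = 108: n = 40 · 108 + 1 = 4320 + 1 = 4321. For n = 4320 = 40 · 108, we can put exactly 40 objects in every box, avoiding 41 in any single one — so 4321 is tight.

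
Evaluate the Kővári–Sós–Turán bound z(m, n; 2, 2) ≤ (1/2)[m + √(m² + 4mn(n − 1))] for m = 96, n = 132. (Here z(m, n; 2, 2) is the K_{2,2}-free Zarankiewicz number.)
z(96, 132; 2, 2) ≤ (1/2)[96 + √(96² + 4·96·132·131)] = (1/2)[96 + √6649344] = 1337.3161

Kővári–Sós–Turán: let r_1, ..., r_96 be the row sums and z = Σ r_i the total number of 1s. Each pair of columns can share at most one row with both entries 1 (else a 2×2 all-ones block appears), so Σ_i C(r_i, 2) ≤ C(132, 2) = 8646. By convexity Σ_i C(r_i, 2) ≥ 96·C(z/96, 2) = z(z − 96)/(2·96), giving z² − 96z − 96·132·131 ≤ 0 and hence z ≤ (1/2)[96 + √(9216 + 4·1660032)] = (1/2)[96 + √6649344] ≈ (1/2)(96 + 2578.6322) = 1337.3161.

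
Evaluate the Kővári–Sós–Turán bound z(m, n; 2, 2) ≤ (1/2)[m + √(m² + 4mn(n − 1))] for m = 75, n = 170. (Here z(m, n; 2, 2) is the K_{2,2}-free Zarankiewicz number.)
z(75, 170; 2, 2) ≤ (1/2)[75 + √(75² + 4·75·170·169)] = (1/2)[75 + √8624625] = 1505.8856

Kővári–Sós–Turán: let r_1, ..., r_75 be the row sums and z = Σ r_i the total number of 1s. Each pair of columns can share at most one row with both entries 1 (else a 2×2 all-ones block appears), so Σ_i C(r_i, 2) ≤ C(170, 2) = 14365. By convexity Σ_i C(r_i, 2) ≥ 75·C(z/75, 2) = z(z − 75)/(2·75), giving z² − 75z − 75·170·169 ≤ 0 and hence z ≤ (1/2)[75 + √(5625 + 4·2154750)] = (1/2)[75 + √8624625] ≈ (1/2)(75 + 2936.7712) = 1505.8856.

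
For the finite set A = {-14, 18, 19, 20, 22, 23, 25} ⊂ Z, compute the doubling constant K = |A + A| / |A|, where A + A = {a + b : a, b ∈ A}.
K = |A + A| / |A| = 21/7 = 3

Enumerate A + A = {a + b : a, b ∈ A}. With |A| = 7, there are |A|^2 = 49 ordered sum pairs; collecting distinct values, A + A = {-28, 4, 5, 6, 8, 9, 11, 36, 37, 38, 39, 40, 41, 42, 43, 44, 45, 46, 47, 48, 50}, so |A + A| = 21. Thus K = 21/7 = 3. For comparison, the minimum possible |A + A| over all 7-element sets is 2·7 − 1 = 13 (so min K = 13/7), attained only by arithmetic progressions.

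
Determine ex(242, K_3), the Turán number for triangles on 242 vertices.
ex(242, K_3) = ⌊242^2/4⌋ = 14641

Mantel (1907): a triangle-free graph on n vertices has at most ⌊n^2/4⌋ edges, with equality for the complete bipartite graph K_{⌊n/2⌋, ⌈n/2⌉}. For n = 242: ⌊242^2/4⌋ = ⌊58564/4⌋ = 14641. The extremal graph is K_{121, 121}, which has 121·121 = 14641 edges.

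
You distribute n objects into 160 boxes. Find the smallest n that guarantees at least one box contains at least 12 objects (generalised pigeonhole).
n = (12 − 1)·160 + 1 = 1761

By the generalised pigeonhole principle, to guarantee some box contains ≥ r objects we need more than (r − 1) · k objects total. Threshold: n = (r − 1) · k + 1. With r = 12 and k = 160: n = 11 · 160 + 1 = 1760 + 1 = 1761. For n = 1760 = 11 · 160, we can put exactly 11 objects in every box, avoiding 12 in any single one — so 1761 is tight.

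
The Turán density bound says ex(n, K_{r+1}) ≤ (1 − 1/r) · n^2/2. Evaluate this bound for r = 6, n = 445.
Turán density bound = (5/6) · 445^2/2 = 990125/12 ≈ 82510.4167

Turán's theorem: ex(n, K_{r+1}) is achieved by the complete r-partite Turán graph T(n, r) with parts as balanced as possible, and is at most (1 − 1/r) · n^2/2. For r = 6, n = 445: the density bound is (5/6) · 198025/2 = 990125/12 ≈ 82510.4167. The integer-valued extremum is e(T(445, 6)) = 82510, which is strictly less than the density bound 990125/12 since 6 ∤ 445 (the parts of T(445, 6) cannot all be equal).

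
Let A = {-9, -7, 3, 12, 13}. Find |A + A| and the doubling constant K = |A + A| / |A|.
K = |A + A| / |A| = 14/5

Enumerate A + A = {a + b : a, b ∈ A}. With |A| = 5, there are |A|^2 = 25 ordered sum pairs; collecting distinct values, A + A = {-18, -16, -14, -6, -4, 3, 4, 5, 6, 15, 16, 24, 25, 26}, so |A + A| = 14. Thus K = 14/5. For comparison, the minimum possible |A + A| over all 5-element sets is 2·5 − 1 = 9 (so min K = 9/5), attained only by arithmetic progressions.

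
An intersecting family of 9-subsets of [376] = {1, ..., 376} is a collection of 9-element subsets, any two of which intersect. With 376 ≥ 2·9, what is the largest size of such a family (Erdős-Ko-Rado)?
max |F| = C(375, 8) = 8996714454741750

Erdős-Ko-Rado (1961): when n ≥ 2k, max |F| = C(n−1, k−1). The bound is attained by the star {A : i ∈ A} for any fixed i ∈ [n]. Here C(376−1, 9−1) = C(375, 8) = 8996714454741750.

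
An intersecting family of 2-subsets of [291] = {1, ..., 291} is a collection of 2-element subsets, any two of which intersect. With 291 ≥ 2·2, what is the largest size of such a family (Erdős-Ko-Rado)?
max |F| = C(290, 1) = 290

The Erdős-Ko-Rado theorem states: for n ≥ 2k, an intersecting family of k-subsets of an n-element set has size at most C(n − 1, k − 1), with equality for 'star' families {A ⊆ [n] : |A| = k, i ∈ A} (fix an element i). For n = 291, k = 2: C(290, 1) = 290.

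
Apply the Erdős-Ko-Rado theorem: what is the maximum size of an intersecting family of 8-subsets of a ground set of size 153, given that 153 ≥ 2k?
max |F| = C(152, 7) = 323295330680

Erdős-Ko-Rado (1961): when n ≥ 2k, max |F| = C(n−1, k−1). The bound is attained by the star {A : i ∈ A} for any fixed i ∈ [n]. Here C(153−1, 8−1) = C(152, 7) = 323295330680.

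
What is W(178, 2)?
W(178, 2) = 178 + 1 = 179

A 2-term AP is any pair of integers, so a monochromatic 2-AP exists iff some colour is used at least twice. With 178 colours, the colouring i ↦ i on {1, ..., 178} uses each colour once, avoiding any monochromatic pair, so W(178, 2) > 178. For {1, ..., 179}, pigeonhole forces two integers of the same colour, which form a monochromatic 2-AP. Hence W(178, 2) = 179.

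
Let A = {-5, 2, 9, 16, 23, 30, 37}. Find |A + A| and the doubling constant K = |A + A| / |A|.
K = |A + A| / |A| = 13/7

Enumerate A + A = {a + b : a, b ∈ A}. With |A| = 7, there are |A|^2 = 49 ordered sum pairs; collecting distinct values, A + A = {-10, -3, 4, 11, 18, 25, 32, 39, 46, 53, 60, 67, 74}, so |A + A| = 13. Thus K = 13/7. Here |A + A| = 2|A| − 1 = 13, the minimum possible — so K = 13/7 is minimal, which holds iff A is an arithmetic progression.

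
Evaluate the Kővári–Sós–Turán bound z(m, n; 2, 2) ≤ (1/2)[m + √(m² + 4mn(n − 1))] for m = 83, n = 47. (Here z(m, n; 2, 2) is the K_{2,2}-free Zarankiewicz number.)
z(83, 47; 2, 2) ≤ (1/2)[83 + √(83² + 4·83·47·46)] = (1/2)[83 + √724673] = 467.1386

Kővári–Sós–Turán: let r_1, ..., r_83 be the row sums and z = Σ r_i the total number of 1s. Each pair of columns can share at most one row with both entries 1 (else a 2×2 all-ones block appears), so Σ_i C(r_i, 2) ≤ C(47, 2) = 1081. By convexity Σ_i C(r_i, 2) ≥ 83·C(z/83, 2) = z(z − 83)/(2·83), giving z² − 83z − 83·47·46 ≤ 0 and hence z ≤ (1/2)[83 + √(6889 + 4·179446)] = (1/2)[83 + √724673] ≈ (1/2)(83 + 851.2773) = 467.1386.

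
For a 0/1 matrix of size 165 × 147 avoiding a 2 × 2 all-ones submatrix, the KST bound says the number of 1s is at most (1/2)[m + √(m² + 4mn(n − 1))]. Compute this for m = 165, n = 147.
z(165, 147; 2, 2) ≤ (1/2)[165 + √(165² + 4·165·147·146)] = (1/2)[165 + √14192145] = 1966.1232

Kővári–Sós–Turán: let r_1, ..., r_165 be the row sums and z = Σ r_i the total number of 1s. Each pair of columns can share at most one row with both entries 1 (else a 2×2 all-ones block appears), so Σ_i C(r_i, 2) ≤ C(147, 2) = 10731. By convexity Σ_i C(r_i, 2) ≥ 165·C(z/165, 2) = z(z − 165)/(2·165), giving z² − 165z − 165·147·146 ≤ 0 and hence z ≤ (1/2)[165 + √(27225 + 4·3541230)] = (1/2)[165 + √14192145] ≈ (1/2)(165 + 3767.2463) = 1966.1232.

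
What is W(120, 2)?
W(120, 2) = 120 + 1 = 121

A 2-term AP is any pair of integers, so a monochromatic 2-AP exists iff some colour is used at least twice. With 120 colours, the colouring i ↦ i on {1, ..., 120} uses each colour once, avoiding any monochromatic pair, so W(120, 2) > 120. For {1, ..., 121}, pigeonhole forces two integers of the same colour, which form a monochromatic 2-AP. Hence W(120, 2) = 121.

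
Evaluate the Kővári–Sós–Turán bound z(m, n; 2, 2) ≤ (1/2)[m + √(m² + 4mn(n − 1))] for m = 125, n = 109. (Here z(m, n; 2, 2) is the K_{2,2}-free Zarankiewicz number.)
z(125, 109; 2, 2) ≤ (1/2)[125 + √(125² + 4·125·109·108)] = (1/2)[125 + √5901625] = 1277.163

Kővári–Sós–Turán: let r_1, ..., r_125 be the row sums and z = Σ r_i the total number of 1s. Each pair of columns can share at most one row with both entries 1 (else a 2×2 all-ones block appears), so Σ_i C(r_i, 2) ≤ C(109, 2) = 5886. By convexity Σ_i C(r_i, 2) ≥ 125·C(z/125, 2) = z(z − 125)/(2·125), giving z² − 125z − 125·109·108 ≤ 0 and hence z ≤ (1/2)[125 + √(15625 + 4·1471500)] = (1/2)[125 + √5901625] ≈ (1/2)(125 + 2429.326) = 1277.163.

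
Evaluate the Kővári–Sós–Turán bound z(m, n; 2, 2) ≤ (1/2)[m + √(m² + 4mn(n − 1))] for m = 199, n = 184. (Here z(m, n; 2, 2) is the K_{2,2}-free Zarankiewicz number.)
z(199, 184; 2, 2) ≤ (1/2)[199 + √(199² + 4·199·184·183)] = (1/2)[199 + √26842513] = 2689.988

Kővári–Sós–Turán: let r_1, ..., r_199 be the row sums and z = Σ r_i the total number of 1s. Each pair of columns can share at most one row with both entries 1 (else a 2×2 all-ones block appears), so Σ_i C(r_i, 2) ≤ C(184, 2) = 16836. By convexity Σ_i C(r_i, 2) ≥ 199·C(z/199, 2) = z(z − 199)/(2·199), giving z² − 199z − 199·184·183 ≤ 0 and hence z ≤ (1/2)[199 + √(39601 + 4·6700728)] = (1/2)[199 + √26842513] ≈ (1/2)(199 + 5180.9761) = 2689.988.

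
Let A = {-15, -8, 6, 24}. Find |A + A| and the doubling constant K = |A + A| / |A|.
K = |A + A| / |A| = 10/4 = 5/2

Enumerate A + A = {a + b : a, b ∈ A}. With |A| = 4, there are |A|^2 = 16 ordered sum pairs; collecting distinct values, A + A = {-30, -23, -16, -9, -2, 9, 12, 16, 30, 48}, so |A + A| = 10. Thus K = 10/4 = 5/2. For comparison, the minimum possible |A + A| over all 4-element sets is 2·4 − 1 = 7 (so min K = 7/4), attained only by arithmetic progressions.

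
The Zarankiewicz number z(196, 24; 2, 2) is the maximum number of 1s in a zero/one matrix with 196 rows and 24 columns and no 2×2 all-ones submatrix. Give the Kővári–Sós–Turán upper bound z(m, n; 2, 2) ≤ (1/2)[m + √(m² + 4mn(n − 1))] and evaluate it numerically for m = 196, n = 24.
z(196, 24; 2, 2) ≤ (1/2)[196 + √(196² + 4·196·24·23)] = (1/2)[196 + √471184] = 441.2142

Kővári–Sós–Turán: let r_1, ..., r_196 be the row sums and z = Σ r_i the total number of 1s. Each pair of columns can share at most one row with both entries 1 (else a 2×2 all-ones block appears), so Σ_i C(r_i, 2) ≤ C(24, 2) = 276. By convexity Σ_i C(r_i, 2) ≥ 196·C(z/196, 2) = z(z − 196)/(2·196), giving z² − 196z − 196·24·23 ≤ 0 and hence z ≤ (1/2)[196 + √(38416 + 4·108192)] = (1/2)[196 + √471184] ≈ (1/2)(196 + 686.4284) = 441.2142.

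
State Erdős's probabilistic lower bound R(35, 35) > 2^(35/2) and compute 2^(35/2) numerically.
2^(35/2) = 185363.8; so R(35, 35) > 185363.8

Colour each edge of K_n uniformly at random with red/blue. The expected number of monochromatic K_35 is C(n, 35) · 2 · 2^(−C(35,2)). If C(n, 35) · 2^(1 − C(35,2)) < 1, then with positive probability no monochromatic K_35 exists, so R(35, 35) > n. The standard estimate C(n, 35) ≤ n^35/35! shows this inequality holds whenever n ≤ 2^(35/2) (since 35! · 2^(C(35,2) − 1) > 2^(35^2/2) ≥ n^35). Hence R(35, 35) > 2^(35/2) = 185363.8.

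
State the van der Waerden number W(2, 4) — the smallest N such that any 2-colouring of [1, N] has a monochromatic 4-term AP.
W(2, 4) = 35

This is a classical value, W(2, 4) = 35, established by combining an explicit 2-colouring of {1, ..., 34} with no monochromatic 4-AP (giving the lower bound W(2, 4) > 34) and a finite case analysis / exhaustive computer search showing every 2-colouring of {1, ..., 35} has such an AP.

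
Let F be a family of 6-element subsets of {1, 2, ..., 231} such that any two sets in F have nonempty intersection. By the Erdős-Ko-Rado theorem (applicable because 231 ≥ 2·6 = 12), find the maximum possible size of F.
max |F| = C(230, 5) = 5133945046

The Erdős-Ko-Rado theorem states: for n ≥ 2k, an intersecting family of k-subsets of an n-element set has size at most C(n − 1, k − 1), with equality for 'star' families {A ⊆ [n] : |A| = k, i ∈ A} (fix an element i). For n = 231, k = 6: C(230, 5) = 5133945046.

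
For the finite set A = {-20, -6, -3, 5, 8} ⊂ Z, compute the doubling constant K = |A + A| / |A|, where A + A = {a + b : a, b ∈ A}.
K = |A + A| / |A| = 13/5

Enumerate A + A = {a + b : a, b ∈ A}. With |A| = 5, there are |A|^2 = 25 ordered sum pairs; collecting distinct values, A + A = {-40, -26, -23, -15, -12, -9, -6, -1, 2, 5, 10, 13, 16}, so |A + A| = 13. Thus K = 13/5. For comparison, the minimum possible |A + A| over all 5-element sets is 2·5 − 1 = 9 (so min K = 9/5), attained only by arithmetic progressions.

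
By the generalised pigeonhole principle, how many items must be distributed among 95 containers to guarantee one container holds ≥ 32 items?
n = (32 − 1)·95 + 1 = 2946

By the generalised pigeonhole principle, to guarantee some box contains ≥ r objects we need more than (r − 1) · k objects total. Threshold: n = (r − 1) · k + 1. With r = 32 and k = 95: n = 31 · 95 + 1 = 2945 + 1 = 2946. For n = 2945 = 31 · 95, we can put exactly 31 objects in every box, avoiding 32 in any single one — so 2946 is tight.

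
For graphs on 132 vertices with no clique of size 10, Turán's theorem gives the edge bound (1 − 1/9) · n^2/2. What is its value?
Turán density bound = (8/9) · 132^2/2 = 7744

Turán's theorem: ex(n, K_{r+1}) is achieved by the complete r-partite Turán graph T(n, r) with parts as balanced as possible, and is at most (1 − 1/r) · n^2/2. For r = 9, n = 132: the density bound is (8/9) · 17424/2 = 7744. The integer-valued extremum is e(T(132, 9)) = 7743, which is strictly less than the density bound 7744 since 9 ∤ 132 (the parts of T(132, 9) cannot all be equal).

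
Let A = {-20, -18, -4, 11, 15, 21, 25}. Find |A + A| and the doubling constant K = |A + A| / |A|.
K = |A + A| / |A| = 26/7

Enumerate A + A = {a + b : a, b ∈ A}. With |A| = 7, there are |A|^2 = 49 ordered sum pairs; collecting distinct values, A + A = {-40, -38, -36, -24, -22, -9, -8, -7, -5, -3, 1, 3, 5, 7, 11, 17, 21, 22, 26, 30, 32, 36, 40, 42, 46, 50}, so |A + A| = 26. Thus K = 26/7. For comparison, the minimum possible |A + A| over all 7-element sets is 2·7 − 1 = 13 (so min K = 13/7), attained only by arithmetic progressions.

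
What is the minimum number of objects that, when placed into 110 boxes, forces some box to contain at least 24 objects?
n = (24 − 1)·110 + 1 = 2531

By the generalised pigeonhole principle, to guarantee some box contains ≥ r objects we need more than (r − 1) · k objects total. Threshold: n = (r − 1) · k + 1. With r = 24 and k = 110: n = 23 · 110 + 1 = 2530 + 1 = 2531. For n = 2530 = 23 · 110, we can put exactly 23 objects in every box, avoiding 24 in any single one — so 2531 is tight.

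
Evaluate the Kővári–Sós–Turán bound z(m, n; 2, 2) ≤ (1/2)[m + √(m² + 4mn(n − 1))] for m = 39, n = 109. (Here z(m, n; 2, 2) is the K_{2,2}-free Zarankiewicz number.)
z(39, 109; 2, 2) ≤ (1/2)[39 + √(39² + 4·39·109·108)] = (1/2)[39 + √1837953] = 697.3556

Kővári–Sós–Turán: let r_1, ..., r_39 be the row sums and z = Σ r_i the total number of 1s. Each pair of columns can share at most one row with both entries 1 (else a 2×2 all-ones block appears), so Σ_i C(r_i, 2) ≤ C(109, 2) = 5886. By convexity Σ_i C(r_i, 2) ≥ 39·C(z/39, 2) = z(z − 39)/(2·39), giving z² − 39z − 39·109·108 ≤ 0 and hence z ≤ (1/2)[39 + √(1521 + 4·459108)] = (1/2)[39 + √1837953] ≈ (1/2)(39 + 1355.7113) = 697.3556.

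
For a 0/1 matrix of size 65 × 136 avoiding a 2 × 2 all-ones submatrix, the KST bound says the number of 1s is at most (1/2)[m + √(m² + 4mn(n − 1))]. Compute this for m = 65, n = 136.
z(65, 136; 2, 2) ≤ (1/2)[65 + √(65² + 4·65·136·135)] = (1/2)[65 + √4777825] = 1125.4118

Kővári–Sós–Turán: let r_1, ..., r_65 be the row sums and z = Σ r_i the total number of 1s. Each pair of columns can share at most one row with both entries 1 (else a 2×2 all-ones block appears), so Σ_i C(r_i, 2) ≤ C(136, 2) = 9180. By convexity Σ_i C(r_i, 2) ≥ 65·C(z/65, 2) = z(z − 65)/(2·65), giving z² − 65z − 65·136·135 ≤ 0 and hence z ≤ (1/2)[65 + √(4225 + 4·1193400)] = (1/2)[65 + √4777825] ≈ (1/2)(65 + 2185.8236) = 1125.4118.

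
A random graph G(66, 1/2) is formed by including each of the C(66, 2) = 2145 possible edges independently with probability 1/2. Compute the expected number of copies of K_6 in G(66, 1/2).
E[# K_6] = C(66, 6) · (1/2)^C(6, 2) = 90858768 / 2^15 = 5678673/2048 ≈ 2772.789551

For each 6-subset S of vertices (there are C(66, 6) = 90858768 such S), let X_S = 1 if S induces a K_6 (all C(6, 2) = 15 edges present). Then P(X_S = 1) = (1/2)^15 = 1/32768. By linearity of expectation, E[# K_6] = C(66, 6) · (1/2)^15 = 90858768 / 32768 = 5678673/2048 ≈ 2772.789551.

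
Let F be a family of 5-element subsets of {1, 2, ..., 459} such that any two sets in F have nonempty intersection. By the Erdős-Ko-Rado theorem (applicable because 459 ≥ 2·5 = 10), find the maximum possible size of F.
max |F| = C(458, 4) = 1809450370

The Erdős-Ko-Rado theorem states: for n ≥ 2k, an intersecting family of k-subsets of an n-element set has size at most C(n − 1, k − 1), with equality for 'star' families {A ⊆ [n] : |A| = k, i ∈ A} (fix an element i). For n = 459, k = 5: C(458, 4) = 1809450370.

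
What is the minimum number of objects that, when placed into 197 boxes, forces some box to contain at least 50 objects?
n = (50 − 1)·197 + 1 = 9654

By the generalised pigeonhole principle, to guarantee some box contains ≥ r objects we need more than (r − 1) · k objects total. Threshold: n = (r − 1) · k + 1. With r = 50 and k = 197: n = 49 · 197 + 1 = 9653 + 1 = 9654. For n = 9653 = 49 · 197, we can put exactly 49 objects in every box, avoiding 50 in any single one — so 9654 is tight.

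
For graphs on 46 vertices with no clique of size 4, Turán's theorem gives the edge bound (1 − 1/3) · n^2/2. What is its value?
Turán density bound = (2/3) · 46^2/2 = 2116/3 ≈ 705.3333

Turán's theorem: ex(n, K_{r+1}) is achieved by the complete r-partite Turán graph T(n, r) with parts as balanced as possible, and is at most (1 − 1/r) · n^2/2. For r = 3, n = 46: the density bound is (2/3) · 2116/2 = 2116/3 ≈ 705.3333. The integer-valued extremum is e(T(46, 3)) = 705, which is strictly less than the density bound 2116/3 since 3 ∤ 46 (the parts of T(46, 3) cannot all be equal).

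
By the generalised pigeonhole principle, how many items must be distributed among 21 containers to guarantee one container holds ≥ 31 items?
n = (31 − 1)·21 + 1 = 631

By the generalised pigeonhole principle, to guarantee some box contains ≥ r objects we need more than (r − 1) · k objects total. Threshold: n = (r − 1) · k + 1. With r = 31 and k = 21: n = 30 · 21 + 1 = 630 + 1 = 631. For n = 630 = 30 · 21, we can put exactly 30 objects in every box, avoiding 31 in any single one — so 631 is tight.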